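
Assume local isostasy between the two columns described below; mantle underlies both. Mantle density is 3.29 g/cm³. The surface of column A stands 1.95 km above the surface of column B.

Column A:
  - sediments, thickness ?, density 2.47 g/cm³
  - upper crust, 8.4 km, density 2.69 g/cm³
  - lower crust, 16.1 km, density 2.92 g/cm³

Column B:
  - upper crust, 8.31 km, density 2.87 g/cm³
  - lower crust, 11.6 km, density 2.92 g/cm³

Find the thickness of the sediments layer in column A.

3.9 km

Take the compensation level at the base of the deeper column (depth z_c below the surface of column A) and equate Σ ρ_i t_i down to z_c; mantle fills any gap and the z_c terms cancel.
Column A: x×2.47 + 8.4×2.69 + 16.1×2.92 + (z_c − 24.5 − x)×3.29
Column B: 1.95×0 + 8.31×2.87 + 11.6×2.92 + (z_c − 1.95 − 19.91)×3.29
The z_c×3.29 term appears on both sides and cancels. Collect the known terms of each column as K = Σ(ρt)_known − 3.29 × (depth of known layers): K_A = 69.608 − 3.29×24.5 = −10.997; K_B = 57.7217 − 3.29×(1.95 + 19.91) = −14.1977.
Balance: K_A − x×(3.29 − 2.47) = K_B, so x = (K_A − K_B)/(3.29 − 2.47) = 3.2007/0.82 = 3.9 km.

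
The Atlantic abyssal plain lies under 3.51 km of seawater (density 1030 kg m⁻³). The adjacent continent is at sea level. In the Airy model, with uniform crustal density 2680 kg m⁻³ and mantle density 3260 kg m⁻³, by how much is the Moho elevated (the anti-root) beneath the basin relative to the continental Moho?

9.99 km

Balancing pressure at the compensation depth: replacing crust with seawater at the top is compensated by replacing crust with mantle at the base: d (ρ_c − ρ_w) = a (ρ_m − ρ_c).
a = d (ρ_c − ρ_w)/(ρ_m − ρ_c) = 3.51 km × 1650/580 = 9.99 km.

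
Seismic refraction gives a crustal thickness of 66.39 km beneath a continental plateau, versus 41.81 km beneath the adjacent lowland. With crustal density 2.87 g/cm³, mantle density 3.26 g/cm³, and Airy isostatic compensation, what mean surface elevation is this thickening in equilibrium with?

Excess crust Δ = 66.39 km − 41.81 km = 24.58 km, split between elevation h and root r with h + r = Δ.
Airy balance ρ_c h = (ρ_m − ρ_c) r gives r = h ρ_c/(ρ_m − ρ_c), so h (1 + ρ_c/(ρ_m − ρ_c)) = Δ, i.e. h = Δ (ρ_m − ρ_c)/ρ_m.
h = 24.58 km × 0.39/3.26 = 2.94 km.

2.94 km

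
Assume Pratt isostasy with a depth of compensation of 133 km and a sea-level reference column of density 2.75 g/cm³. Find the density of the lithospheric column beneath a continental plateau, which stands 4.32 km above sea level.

2.66 g/cm³

Pratt balance: ρ_ref D = ρ (D + h).
ρ = ρ_ref D/(D + h) = 2.75 × 133 km/(133 km + 4.32 km) = 2.66 g/cm³.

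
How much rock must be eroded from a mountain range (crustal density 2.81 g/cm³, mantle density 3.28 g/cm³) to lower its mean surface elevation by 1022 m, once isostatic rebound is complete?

Net drop Δ = e − u = e − e ρ_c/ρ_m = e (ρ_m − ρ_c)/ρ_m.
e = Δ ρ_m/(ρ_m − ρ_c) = 1022 m × 3.28/0.47 = 7130 m.

7130 m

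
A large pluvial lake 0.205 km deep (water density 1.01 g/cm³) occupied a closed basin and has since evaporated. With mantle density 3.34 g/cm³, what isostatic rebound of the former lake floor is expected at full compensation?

0.062 km

u = d ρ_w/ρ_m = 0.205 km × 1.01/3.34 = 0.062 km.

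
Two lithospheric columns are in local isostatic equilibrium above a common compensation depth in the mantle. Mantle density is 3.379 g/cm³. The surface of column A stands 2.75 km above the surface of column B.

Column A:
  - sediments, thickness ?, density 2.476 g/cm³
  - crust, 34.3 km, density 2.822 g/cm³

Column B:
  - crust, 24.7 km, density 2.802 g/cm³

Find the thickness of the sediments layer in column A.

Take the compensation level at the base of the deeper column (depth z_c below the surface of column A) and equate Σ ρ_i t_i down to z_c; mantle fills any gap and the z_c terms cancel.
Column A: x×2.476 + 34.3×2.822 + (z_c − 34.3 − x)×3.379
Column B: 2.75×0 + 24.7×2.802 + (z_c − 2.75 − 24.7)×3.379
The z_c×3.379 term appears on both sides and cancels. Collect the known terms of each column as K = Σ(ρt)_known − 3.379 × (depth of known layers): K_A = 96.7946 − 3.379×34.3 = −19.1051; K_B = 69.2094 − 3.379×(2.75 + 24.7) = −23.54415.
Balance: K_A − x×(3.379 − 2.476) = K_B, so x = (K_A − K_B)/(3.379 − 2.476) = 4.43905/0.903 = 4.92 km.

4.92 km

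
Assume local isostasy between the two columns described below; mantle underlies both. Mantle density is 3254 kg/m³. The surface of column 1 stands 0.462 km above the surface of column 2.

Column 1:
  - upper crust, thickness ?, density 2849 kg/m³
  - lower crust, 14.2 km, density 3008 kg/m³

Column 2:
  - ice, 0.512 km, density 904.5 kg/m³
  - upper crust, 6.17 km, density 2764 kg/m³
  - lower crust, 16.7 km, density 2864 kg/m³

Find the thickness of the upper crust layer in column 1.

21.6 km

Take the compensation level at the base of the deeper column (depth z_c below the surface of column 1) and equate Σ ρ_i t_i down to z_c; mantle fills any gap and the z_c terms cancel.
Column 1: x×2849 + 14.2×3008 + (z_c − 14.2 − x)×3254
Column 2: 0.462×0 + 0.512×904.5 + 6.17×2764 + 16.7×2864 + (z_c − 0.462 − 23.382)×3254
The z_c×3254 term appears on both sides and cancels. Collect the known terms of each column as K = Σ(ρt)_known − 3254 × (depth of known layers): K_1 = 42713.6 − 3254×14.2 = −3493.2; K_2 = 65345.784 − 3254×(0.462 + 23.382) = −12242.592.
Balance: K_1 − x×(3254 − 2849) = K_2, so x = (K_1 − K_2)/(3254 − 2849) = 8749.39/405 = 21.6 km.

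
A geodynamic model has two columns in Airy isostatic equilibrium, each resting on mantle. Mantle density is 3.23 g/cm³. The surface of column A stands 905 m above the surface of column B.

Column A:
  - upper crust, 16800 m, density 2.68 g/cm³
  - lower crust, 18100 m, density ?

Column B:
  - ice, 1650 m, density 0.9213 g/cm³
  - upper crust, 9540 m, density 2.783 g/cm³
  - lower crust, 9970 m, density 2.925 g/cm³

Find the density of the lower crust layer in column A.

2.96 g/cm³

Take the compensation level at the base of the deeper column (depth z_c below the surface of column A) and equate Σ ρ_i t_i down to z_c; mantle fills any gap and the z_c terms cancel.
Column A: 16800×2.68 + 18100×ρ + (z_c − 34900)×3.23
Column B: 905×0 + 1650×0.9213 + 9540×2.783 + 9970×2.925 + (z_c − 905 − 21160)×3.23
The z_c×3.23 term appears on both sides and cancels. Collect the known terms of each column as K = Σ(ρt)_known − 3.23 × (depth of known layers): K_A = 45024 − 3.23×34900 = −67703; K_B = 57232.215 − 3.23×(905 + 21160) = −14037.735.
Balance: K_A + 18100×ρ = K_B, so ρ = (K_B − K_A)/18100 = 53665.3/18100 = 2.96 g/cm³.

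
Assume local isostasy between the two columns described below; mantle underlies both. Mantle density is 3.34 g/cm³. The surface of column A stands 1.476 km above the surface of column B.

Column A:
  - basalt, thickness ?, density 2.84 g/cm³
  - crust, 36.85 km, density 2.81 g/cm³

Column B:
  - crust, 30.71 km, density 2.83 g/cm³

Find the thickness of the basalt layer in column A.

2.12 km

Take the compensation level at the base of the deeper column (depth z_c below the surface of column A) and equate Σ ρ_i t_i down to z_c; mantle fills any gap and the z_c terms cancel.
Column A: x×2.84 + 36.85×2.81 + (z_c − 36.85 − x)×3.34
Column B: 1.476×0 + 30.71×2.83 + (z_c − 1.476 − 30.71)×3.34
The z_c×3.34 term appears on both sides and cancels. Collect the known terms of each column as K = Σ(ρt)_known − 3.34 × (depth of known layers): K_A = 103.5485 − 3.34×36.85 = −19.5305; K_B = 86.9093 − 3.34×(1.476 + 30.71) = −20.59194.
Balance: K_A − x×(3.34 − 2.84) = K_B, so x = (K_A − K_B)/(3.34 − 2.84) = 1.06144/0.5 = 2.12 km.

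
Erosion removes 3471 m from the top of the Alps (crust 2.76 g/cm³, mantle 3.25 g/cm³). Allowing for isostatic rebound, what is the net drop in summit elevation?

523 m

Rebound u = e ρ_c/ρ_m = 3471 m × 2.76/3.25 = 2948 m.
Net surface drop = e − u = 3471 m − 2948 m = e (ρ_m − ρ_c)/ρ_m = 523 m.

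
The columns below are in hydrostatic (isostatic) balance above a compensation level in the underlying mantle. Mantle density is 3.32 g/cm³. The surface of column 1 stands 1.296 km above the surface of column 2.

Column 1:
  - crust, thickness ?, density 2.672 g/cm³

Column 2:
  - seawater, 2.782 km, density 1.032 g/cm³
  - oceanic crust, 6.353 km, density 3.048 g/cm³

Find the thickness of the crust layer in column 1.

19.1 km

Take the compensation level at the base of the deeper column (depth z_c below the surface of column 1) and equate Σ ρ_i t_i down to z_c; mantle fills any gap and the z_c terms cancel.
Column 1: x×2.672 + (z_c − 0 − x)×3.32
Column 2: 1.296×0 + 2.782×1.032 + 6.353×3.048 + (z_c − 1.296 − 9.135)×3.32
The z_c×3.32 term appears on both sides and cancels. Collect the known terms of each column as K = Σ(ρt)_known − 3.32 × (depth of known layers): K_1 = 0 − 3.32×0 = 0; K_2 = 22.234968 − 3.32×(1.296 + 9.135) = −12.395952.
Balance: K_1 − x×(3.32 − 2.672) = K_2, so x = (K_1 − K_2)/(3.32 − 2.672) = 12.396/0.648 = 19.1 km.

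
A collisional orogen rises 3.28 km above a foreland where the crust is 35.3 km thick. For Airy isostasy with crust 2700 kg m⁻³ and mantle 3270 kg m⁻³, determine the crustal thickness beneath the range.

Root depth r = h ρ_c / (ρ_m − ρ_c) = 3.28 km × 2700 / 570 = 15.54 km.
Total thickness = T + h + r = 35.3 km + 3.28 km + 15.54 km = 54.1 km.

54.1 km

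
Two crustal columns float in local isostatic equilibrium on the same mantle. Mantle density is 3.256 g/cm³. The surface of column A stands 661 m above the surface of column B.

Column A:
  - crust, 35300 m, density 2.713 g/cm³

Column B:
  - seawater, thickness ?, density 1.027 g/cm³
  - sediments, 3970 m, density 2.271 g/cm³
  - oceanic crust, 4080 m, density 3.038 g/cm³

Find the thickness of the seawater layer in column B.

5480 m

Take the compensation level at the base of the deeper column (depth z_c below the surface of column A) and equate Σ ρ_i t_i down to z_c; mantle fills any gap and the z_c terms cancel.
Column A: 35300×2.713 + (z_c − 35300)×3.256
Column B: 661×0 + x×1.027 + 3970×2.271 + 4080×3.038 + (z_c − 661 − 8050 − x)×3.256
The z_c×3.256 term appears on both sides and cancels. Collect the known terms of each column as K = Σ(ρt)_known − 3.256 × (depth of known layers): K_A = 95768.9 − 3.256×35300 = −19167.9; K_B = 21410.91 − 3.256×(661 + 8050) = −6952.106.
Balance: K_A = K_B − x×(3.256 − 1.027), so x = (K_B − K_A)/(3.256 − 1.027) = 12215.8/2.229 = 5480 m.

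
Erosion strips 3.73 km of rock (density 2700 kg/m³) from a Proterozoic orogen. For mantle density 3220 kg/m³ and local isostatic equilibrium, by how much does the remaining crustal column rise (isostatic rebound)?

Unloading: uplift u = e ρ_c/ρ_m = 3.73 km × 2700/3220 = 3.13 km.

3.13 km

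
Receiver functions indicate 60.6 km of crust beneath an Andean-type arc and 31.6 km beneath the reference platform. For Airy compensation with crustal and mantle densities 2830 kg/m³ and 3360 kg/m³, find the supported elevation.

4.57 km

Excess crust Δ = 60.6 km − 31.6 km = 29 km, split between elevation h and root r with h + r = Δ.
Airy balance ρ_c h = (ρ_m − ρ_c) r gives r = h ρ_c/(ρ_m − ρ_c), so h (1 + ρ_c/(ρ_m − ρ_c)) = Δ, i.e. h = Δ (ρ_m − ρ_c)/ρ_m.
h = 29 km × 530/3360 = 4.57 km.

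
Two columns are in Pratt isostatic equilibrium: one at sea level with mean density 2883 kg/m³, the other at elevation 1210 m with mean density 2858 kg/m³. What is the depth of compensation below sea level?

138000 m

ρ_ref D = ρ (D + h) → D (ρ_ref − ρ) = ρ h.
D = ρ h/(ρ_ref − ρ) = 2858 × 1210 m/(2883 − 2858) = 138000 m.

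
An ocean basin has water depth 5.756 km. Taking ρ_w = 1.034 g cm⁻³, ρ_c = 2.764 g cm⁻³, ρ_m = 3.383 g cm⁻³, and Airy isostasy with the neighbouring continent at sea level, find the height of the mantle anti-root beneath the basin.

By Archimedes' principle applied to the lithosphere: replacing crust with seawater at the top is compensated by replacing crust with mantle at the base: d (ρ_c − ρ_w) = a (ρ_m − ρ_c).
a = d (ρ_c − ρ_w)/(ρ_m − ρ_c) = 5.756 km × 1.73/0.619 = 16.1 km.

16.1 km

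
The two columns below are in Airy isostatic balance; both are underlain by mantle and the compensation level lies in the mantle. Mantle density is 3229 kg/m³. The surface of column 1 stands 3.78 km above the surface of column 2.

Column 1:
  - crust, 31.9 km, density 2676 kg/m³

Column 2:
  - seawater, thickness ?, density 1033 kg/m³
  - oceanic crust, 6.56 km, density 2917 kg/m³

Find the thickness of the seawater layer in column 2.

Take the compensation level at the base of the deeper column (depth z_c below the surface of column 1) and equate Σ ρ_i t_i down to z_c; mantle fills any gap and the z_c terms cancel.
Column 1: 31.9×2676 + (z_c − 31.9)×3229
Column 2: 3.78×0 + x×1033 + 6.56×2917 + (z_c − 3.78 − 6.56 − x)×3229
The z_c×3229 term appears on both sides and cancels. Collect the known terms of each column as K = Σ(ρt)_known − 3229 × (depth of known layers): K_1 = 85364.4 − 3229×31.9 = −17640.7; K_2 = 19135.52 − 3229×(3.78 + 6.56) = −14252.34.
Balance: K_1 = K_2 − x×(3229 − 1033), so x = (K_2 − K_1)/(3229 − 1033) = 3388.36/2196 = 1.54 km.

1.54 km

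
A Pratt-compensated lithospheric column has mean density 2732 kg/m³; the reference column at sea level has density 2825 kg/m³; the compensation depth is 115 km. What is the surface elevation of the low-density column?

3.91 km

ρ_ref D = ρ (D + h) → h = D (ρ_ref − ρ)/ρ.
h = 115 km × (2825 − 2732)/2732 = 3.91 km.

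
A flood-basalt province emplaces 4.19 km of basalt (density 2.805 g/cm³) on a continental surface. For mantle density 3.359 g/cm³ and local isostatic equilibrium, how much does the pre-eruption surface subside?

3.5 km

Subaerial loading: s = t ρ_load / ρ_m.
s = 4.19 km × 2.805/3.359 = 3.5 km.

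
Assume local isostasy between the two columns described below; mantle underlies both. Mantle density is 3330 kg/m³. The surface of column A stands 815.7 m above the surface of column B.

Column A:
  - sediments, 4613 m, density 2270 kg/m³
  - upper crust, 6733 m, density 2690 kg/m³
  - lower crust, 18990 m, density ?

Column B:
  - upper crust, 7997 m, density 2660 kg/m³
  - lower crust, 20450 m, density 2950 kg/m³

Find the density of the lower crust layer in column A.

2980 kg/m³

Take the compensation level at the base of the deeper column (depth z_c below the surface of column A) and equate Σ ρ_i t_i down to z_c; mantle fills any gap and the z_c terms cancel.
Column A: 4613×2270 + 6733×2690 + 18990×ρ + (z_c − 30336)×3330
Column B: 815.7×0 + 7997×2660 + 20450×2950 + (z_c − 815.7 − 28447)×3330
The z_c×3330 term appears on both sides and cancels. Collect the known terms of each column as K = Σ(ρt)_known − 3330 × (depth of known layers): K_A = 28583280 − 3330×30336 = −72435600; K_B = 81599520 − 3330×(815.7 + 28447) = −15845271.
Balance: K_A + 18990×ρ = K_B, so ρ = (K_B − K_A)/18990 = 56590300/18990 = 2980 kg/m³.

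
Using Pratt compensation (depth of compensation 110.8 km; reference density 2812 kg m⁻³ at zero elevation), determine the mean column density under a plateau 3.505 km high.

2730 kg m⁻³

Pratt balance: ρ_ref D = ρ (D + h).
ρ = ρ_ref D/(D + h) = 2812 × 110.8 km/(110.8 km + 3.505 km) = 2730 kg m⁻³.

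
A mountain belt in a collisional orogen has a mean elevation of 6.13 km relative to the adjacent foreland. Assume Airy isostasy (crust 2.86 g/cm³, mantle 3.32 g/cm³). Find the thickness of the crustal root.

38.1 km

Equating mass per unit area of the two columns: the weight of the topography is balanced by the buoyancy of the root, ρ_c h = (ρ_m − ρ_c) r.
r = h · ρ_c / (ρ_m − ρ_c) = 6.13 km × 2.86 / (3.32 − 2.86) = 38.1 km.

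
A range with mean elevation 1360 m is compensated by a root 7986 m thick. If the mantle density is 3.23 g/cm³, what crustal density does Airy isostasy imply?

ρ_c h = (ρ_m − ρ_c) r → ρ_c (h + r) = ρ_m r → ρ_c = ρ_m r / (h + r).
ρ_c = 3.23 × 7986 m / (1360 m + 7986 m) = 2.76 g/cm³.

2.76 g/cm³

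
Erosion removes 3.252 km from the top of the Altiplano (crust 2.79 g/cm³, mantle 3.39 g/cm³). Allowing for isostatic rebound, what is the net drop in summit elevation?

0.576 km

Rebound u = e ρ_c/ρ_m = 3.252 km × 2.79/3.39 = 2.676 km.
Net surface drop = e − u = 3.252 km − 2.676 km = e (ρ_m − ρ_c)/ρ_m = 0.576 km.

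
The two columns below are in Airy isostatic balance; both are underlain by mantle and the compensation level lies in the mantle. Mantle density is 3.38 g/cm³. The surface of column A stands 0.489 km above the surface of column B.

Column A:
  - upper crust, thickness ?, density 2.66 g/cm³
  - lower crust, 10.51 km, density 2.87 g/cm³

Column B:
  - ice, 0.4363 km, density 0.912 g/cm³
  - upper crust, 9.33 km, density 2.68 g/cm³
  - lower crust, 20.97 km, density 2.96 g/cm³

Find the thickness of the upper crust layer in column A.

Take the compensation level at the base of the deeper column (depth z_c below the surface of column A) and equate Σ ρ_i t_i down to z_c; mantle fills any gap and the z_c terms cancel.
Column A: x×2.66 + 10.51×2.87 + (z_c − 10.51 − x)×3.38
Column B: 0.489×0 + 0.4363×0.912 + 9.33×2.68 + 20.97×2.96 + (z_c − 0.489 − 30.7363)×3.38
The z_c×3.38 term appears on both sides and cancels. Collect the known terms of each column as K = Σ(ρt)_known − 3.38 × (depth of known layers): K_A = 30.1637 − 3.38×10.51 = −5.3601; K_B = 87.4735056 − 3.38×(0.489 + 30.7363) = −18.0680084.
Balance: K_A − x×(3.38 − 2.66) = K_B, so x = (K_A − K_B)/(3.38 − 2.66) = 12.7079/0.72 = 17.6 km.

17.6 km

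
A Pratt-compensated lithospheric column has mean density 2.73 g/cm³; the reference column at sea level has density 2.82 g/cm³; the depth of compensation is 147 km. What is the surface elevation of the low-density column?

4.85 km

ρ_ref D = ρ (D + h) → h = D (ρ_ref − ρ)/ρ.
h = 147 km × (2.82 − 2.73)/2.73 = 4.85 km.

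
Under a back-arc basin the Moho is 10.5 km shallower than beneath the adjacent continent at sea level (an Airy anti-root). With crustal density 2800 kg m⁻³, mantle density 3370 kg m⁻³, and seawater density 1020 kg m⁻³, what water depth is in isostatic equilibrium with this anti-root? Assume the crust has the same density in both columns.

Replacing a thickness d of crust by seawater at the top must be balanced by replacing crust with mantle at the base: d (ρ_c − ρ_w) = a (ρ_m − ρ_c).
d = a (ρ_m − ρ_c)/(ρ_c − ρ_w) = 10.5 km × 570/1780 = 3.36 km.

3.36 km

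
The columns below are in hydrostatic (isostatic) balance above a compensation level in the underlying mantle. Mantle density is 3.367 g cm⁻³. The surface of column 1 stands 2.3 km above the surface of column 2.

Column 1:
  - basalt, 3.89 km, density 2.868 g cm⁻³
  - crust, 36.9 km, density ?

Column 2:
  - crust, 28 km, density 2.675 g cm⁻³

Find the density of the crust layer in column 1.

Take the compensation level at the base of the deeper column (depth z_c below the surface of column 1) and equate Σ ρ_i t_i down to z_c; mantle fills any gap and the z_c terms cancel.
Column 1: 3.89×2.868 + 36.9×ρ + (z_c − 40.79)×3.367
Column 2: 2.3×0 + 28×2.675 + (z_c − 2.3 − 28)×3.367
The z_c×3.367 term appears on both sides and cancels. Collect the known terms of each column as K = Σ(ρt)_known − 3.367 × (depth of known layers): K_1 = 11.15652 − 3.367×40.79 = −126.18341; K_2 = 74.9 − 3.367×(2.3 + 28) = −27.1201.
Balance: K_1 + 36.9×ρ = K_2, so ρ = (K_2 − K_1)/36.9 = 99.0633/36.9 = 2.68 g cm⁻³.

2.68 g cm⁻³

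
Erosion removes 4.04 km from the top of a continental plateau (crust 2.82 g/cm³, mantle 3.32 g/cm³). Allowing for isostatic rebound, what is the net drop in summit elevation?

Rebound u = e ρ_c/ρ_m = 4.04 km × 2.82/3.32 = 3.432 km.
Net surface drop = e − u = 4.04 km − 3.432 km = e (ρ_m − ρ_c)/ρ_m = 0.608 km.

0.608 km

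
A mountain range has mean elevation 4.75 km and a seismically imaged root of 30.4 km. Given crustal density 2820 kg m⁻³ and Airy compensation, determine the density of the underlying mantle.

3260 kg m⁻³

Airy balance: ρ_c h = (ρ_m − ρ_c) r → ρ_m = ρ_c (1 + h/r).
ρ_m = 2820 × (1 + 4.75 km/30.4 km) = 3260 kg m⁻³.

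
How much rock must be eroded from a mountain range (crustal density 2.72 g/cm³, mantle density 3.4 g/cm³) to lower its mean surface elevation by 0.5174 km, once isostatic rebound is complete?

2.59 km

Net drop Δ = e − u = e − e ρ_c/ρ_m = e (ρ_m − ρ_c)/ρ_m.
e = Δ ρ_m/(ρ_m − ρ_c) = 0.5174 km × 3.4/0.68 = 2.59 km.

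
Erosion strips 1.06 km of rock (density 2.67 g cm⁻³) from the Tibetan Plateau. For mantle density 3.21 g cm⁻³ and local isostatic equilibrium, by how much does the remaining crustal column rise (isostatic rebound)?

Unloading: uplift u = e ρ_c/ρ_m = 1.06 km × 2.67/3.21 = 0.882 km.

0.882 km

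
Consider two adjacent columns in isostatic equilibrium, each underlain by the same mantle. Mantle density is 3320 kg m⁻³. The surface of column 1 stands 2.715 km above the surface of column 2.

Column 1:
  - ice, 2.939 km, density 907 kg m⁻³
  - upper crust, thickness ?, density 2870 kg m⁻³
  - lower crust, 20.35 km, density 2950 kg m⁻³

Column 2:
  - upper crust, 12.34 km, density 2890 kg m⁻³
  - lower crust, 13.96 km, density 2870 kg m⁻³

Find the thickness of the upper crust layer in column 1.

13.3 km

Take the compensation level at the base of the deeper column (depth z_c below the surface of column 1) and equate Σ ρ_i t_i down to z_c; mantle fills any gap and the z_c terms cancel.
Column 1: 2.939×907 + x×2870 + 20.35×2950 + (z_c − 23.289 − x)×3320
Column 2: 2.715×0 + 12.34×2890 + 13.96×2870 + (z_c − 2.715 − 26.3)×3320
The z_c×3320 term appears on both sides and cancels. Collect the known terms of each column as K = Σ(ρt)_known − 3320 × (depth of known layers): K_1 = 62698.173 − 3320×23.289 = −14621.307; K_2 = 75727.8 − 3320×(2.715 + 26.3) = −20602.
Balance: K_1 − x×(3320 − 2870) = K_2, so x = (K_1 − K_2)/(3320 − 2870) = 5980.69/450 = 13.3 km.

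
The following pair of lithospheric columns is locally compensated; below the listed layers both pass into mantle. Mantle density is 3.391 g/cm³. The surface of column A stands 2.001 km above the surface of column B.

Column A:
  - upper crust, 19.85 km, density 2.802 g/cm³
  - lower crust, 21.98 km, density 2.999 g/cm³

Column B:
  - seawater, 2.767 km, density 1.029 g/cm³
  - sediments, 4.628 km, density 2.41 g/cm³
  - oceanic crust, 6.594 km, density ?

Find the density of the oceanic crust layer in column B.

3.02 g/cm³

Take the compensation level at the base of the deeper column (depth z_c below the surface of column A) and equate Σ ρ_i t_i down to z_c; mantle fills any gap and the z_c terms cancel.
Column A: 19.85×2.802 + 21.98×2.999 + (z_c − 41.83)×3.391
Column B: 2.001×0 + 2.767×1.029 + 4.628×2.41 + 6.594×ρ + (z_c − 2.001 − 13.989)×3.391
The z_c×3.391 term appears on both sides and cancels. Collect the known terms of each column as K = Σ(ρt)_known − 3.391 × (depth of known layers): K_A = 121.53772 − 3.391×41.83 = −20.30781; K_B = 14.000723 − 3.391×(2.001 + 13.989) = −40.221367.
Balance: K_A = K_B + 6.594×ρ, so ρ = (K_A − K_B)/6.594 = 19.9136/6.594 = 3.02 g/cm³.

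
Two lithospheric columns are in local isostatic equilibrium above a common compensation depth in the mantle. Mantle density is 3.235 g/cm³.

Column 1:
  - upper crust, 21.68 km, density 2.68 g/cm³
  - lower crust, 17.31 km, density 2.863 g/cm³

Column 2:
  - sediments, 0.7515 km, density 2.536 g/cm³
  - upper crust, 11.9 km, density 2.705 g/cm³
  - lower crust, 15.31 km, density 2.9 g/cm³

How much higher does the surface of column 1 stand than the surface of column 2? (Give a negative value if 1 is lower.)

For any compensation level in the mantle, the mantle terms cancel and isostasy reduces to e = (Σt_1 − Σt_2) − (Σ(ρt)_1 − Σ(ρt)_2) / ρ_m.
Σt_1 = 38.99 km; Σt_2 = 27.9615 km; Σ(ρt)_1 = 107.66093; Σ(ρt)_2 = 78.494304 (in km·g/cm³).
e = (38.99 − 27.9615) − (107.66093 − 78.494304) / 3.235 = 2.01 km.

2.01 km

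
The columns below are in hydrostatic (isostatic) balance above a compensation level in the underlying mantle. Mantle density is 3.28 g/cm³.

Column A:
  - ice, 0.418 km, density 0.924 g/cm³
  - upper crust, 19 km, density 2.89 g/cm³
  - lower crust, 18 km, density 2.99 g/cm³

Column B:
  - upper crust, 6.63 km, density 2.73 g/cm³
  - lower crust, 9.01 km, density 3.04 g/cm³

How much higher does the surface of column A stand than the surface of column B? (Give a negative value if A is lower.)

For any compensation level in the mantle, the mantle terms cancel and isostasy reduces to e = (Σt_A − Σt_B) − (Σ(ρt)_A − Σ(ρt)_B) / ρ_m.
Σt_A = 37.418 km; Σt_B = 15.64 km; Σ(ρt)_A = 109.116232; Σ(ρt)_B = 45.4903 (in km·g/cm³).
e = (37.418 − 15.64) − (109.116232 − 45.4903) / 3.28 = 2.38 km.

2.38 km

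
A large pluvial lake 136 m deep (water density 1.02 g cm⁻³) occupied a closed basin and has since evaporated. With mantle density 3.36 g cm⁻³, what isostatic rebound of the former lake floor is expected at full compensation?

41.3 m

u = d ρ_w/ρ_m = 136 m × 1.02/3.36 = 41.3 m.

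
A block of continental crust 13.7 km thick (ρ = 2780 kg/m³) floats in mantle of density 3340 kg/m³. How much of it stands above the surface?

Floating equilibrium: submerged depth d = t ρ_obj/ρ_fluid = 13.7 km × 2780/3340 = 11.4 km.
Freeboard = t − d = 13.7 km − 11.4 km = 2.3 km.

2.3 km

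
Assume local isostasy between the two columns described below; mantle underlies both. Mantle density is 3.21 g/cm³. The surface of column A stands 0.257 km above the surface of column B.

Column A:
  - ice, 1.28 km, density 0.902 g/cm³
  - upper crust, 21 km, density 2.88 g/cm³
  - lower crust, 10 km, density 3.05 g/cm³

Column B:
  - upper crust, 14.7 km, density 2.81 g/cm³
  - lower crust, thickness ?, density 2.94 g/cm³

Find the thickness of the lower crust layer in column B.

Take the compensation level at the base of the deeper column (depth z_c below the surface of column A) and equate Σ ρ_i t_i down to z_c; mantle fills any gap and the z_c terms cancel.
Column A: 1.28×0.902 + 21×2.88 + 10×3.05 + (z_c − 32.28)×3.21
Column B: 0.257×0 + 14.7×2.81 + x×2.94 + (z_c − 0.257 − 14.7 − x)×3.21
The z_c×3.21 term appears on both sides and cancels. Collect the known terms of each column as K = Σ(ρt)_known − 3.21 × (depth of known layers): K_A = 92.13456 − 3.21×32.28 = −11.48424; K_B = 41.307 − 3.21×(0.257 + 14.7) = −6.70497.
Balance: K_A = K_B − x×(3.21 − 2.94), so x = (K_B − K_A)/(3.21 − 2.94) = 4.77927/0.27 = 17.7 km.

17.7 km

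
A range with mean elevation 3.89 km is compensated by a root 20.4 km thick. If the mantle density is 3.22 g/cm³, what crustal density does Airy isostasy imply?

ρ_c h = (ρ_m − ρ_c) r → ρ_c (h + r) = ρ_m r → ρ_c = ρ_m r / (h + r).
ρ_c = 3.22 × 20.4 km / (3.89 km + 20.4 km) = 2.7 g/cm³.

2.7 g/cm³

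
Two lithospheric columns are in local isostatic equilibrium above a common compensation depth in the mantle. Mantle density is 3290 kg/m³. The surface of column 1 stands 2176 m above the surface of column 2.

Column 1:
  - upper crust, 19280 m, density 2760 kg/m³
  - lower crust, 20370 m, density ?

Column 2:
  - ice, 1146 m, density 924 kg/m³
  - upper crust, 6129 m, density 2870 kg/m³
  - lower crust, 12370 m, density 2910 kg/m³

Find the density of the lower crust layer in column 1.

2950 kg/m³

Take the compensation level at the base of the deeper column (depth z_c below the surface of column 1) and equate Σ ρ_i t_i down to z_c; mantle fills any gap and the z_c terms cancel.
Column 1: 19280×2760 + 20370×ρ + (z_c − 39650)×3290
Column 2: 2176×0 + 1146×924 + 6129×2870 + 12370×2910 + (z_c − 2176 − 19645)×3290
The z_c×3290 term appears on both sides and cancels. Collect the known terms of each column as K = Σ(ρt)_known − 3290 × (depth of known layers): K_1 = 53212800 − 3290×39650 = −77235700; K_2 = 54645834 − 3290×(2176 + 19645) = −17145256.
Balance: K_1 + 20370×ρ = K_2, so ρ = (K_2 − K_1)/20370 = 60090400/20370 = 2950 kg/m³.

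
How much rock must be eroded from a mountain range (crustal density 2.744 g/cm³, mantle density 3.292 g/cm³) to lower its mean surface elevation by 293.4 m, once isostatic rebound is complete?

Net drop Δ = e − u = e − e ρ_c/ρ_m = e (ρ_m − ρ_c)/ρ_m.
e = Δ ρ_m/(ρ_m − ρ_c) = 293.4 m × 3.292/0.548 = 1760 m.

1760 m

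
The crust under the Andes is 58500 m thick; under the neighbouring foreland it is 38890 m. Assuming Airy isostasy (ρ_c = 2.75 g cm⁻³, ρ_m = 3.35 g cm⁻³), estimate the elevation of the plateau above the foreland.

Excess crust Δ = 58500 m − 38890 m = 19610 m, split between elevation h and root r with h + r = Δ.
Airy balance ρ_c h = (ρ_m − ρ_c) r gives r = h ρ_c/(ρ_m − ρ_c), so h (1 + ρ_c/(ρ_m − ρ_c)) = Δ, i.e. h = Δ (ρ_m − ρ_c)/ρ_m.
h = 19610 m × 0.6/3.35 = 3510 m.

3510 m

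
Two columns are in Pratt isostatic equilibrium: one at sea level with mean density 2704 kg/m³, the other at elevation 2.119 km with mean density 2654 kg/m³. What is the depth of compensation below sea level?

ρ_ref D = ρ (D + h) → D (ρ_ref − ρ) = ρ h.
D = ρ h/(ρ_ref − ρ) = 2654 × 2.119 km/(2704 − 2654) = 112 km.

112 km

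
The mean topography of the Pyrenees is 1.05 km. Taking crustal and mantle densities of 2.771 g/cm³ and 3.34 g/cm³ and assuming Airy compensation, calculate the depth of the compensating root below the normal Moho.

5.11 km

Equating mass per unit area of the two columns: the weight of the topography is balanced by the buoyancy of the root, ρ_c h = (ρ_m − ρ_c) r.
r = h · ρ_c / (ρ_m − ρ_c) = 1.05 km × 2.771 / (3.34 − 2.771) = 5.11 km.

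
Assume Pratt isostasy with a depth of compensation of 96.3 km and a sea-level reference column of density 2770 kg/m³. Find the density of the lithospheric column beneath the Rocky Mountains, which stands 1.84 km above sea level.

Pratt balance: ρ_ref D = ρ (D + h).
ρ = ρ_ref D/(D + h) = 2770 × 96.3 km/(96.3 km + 1.84 km) = 2720 kg/m³.

2720 kg/m³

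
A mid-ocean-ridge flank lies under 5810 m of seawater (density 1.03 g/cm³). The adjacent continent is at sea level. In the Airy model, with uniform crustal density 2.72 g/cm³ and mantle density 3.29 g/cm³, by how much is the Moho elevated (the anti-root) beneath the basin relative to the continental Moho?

17200 m

For local isostatic compensation: replacing crust with seawater at the top is compensated by replacing crust with mantle at the base: d (ρ_c − ρ_w) = a (ρ_m − ρ_c).
a = d (ρ_c − ρ_w)/(ρ_m − ρ_c) = 5810 m × 1.69/0.57 = 17200 m.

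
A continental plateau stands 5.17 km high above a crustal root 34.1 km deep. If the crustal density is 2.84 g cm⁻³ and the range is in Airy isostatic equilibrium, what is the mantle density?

3.27 g cm⁻³

Airy balance: ρ_c h = (ρ_m − ρ_c) r → ρ_m = ρ_c (1 + h/r).
ρ_m = 2.84 × (1 + 5.17 km/34.1 km) = 3.27 g cm⁻³.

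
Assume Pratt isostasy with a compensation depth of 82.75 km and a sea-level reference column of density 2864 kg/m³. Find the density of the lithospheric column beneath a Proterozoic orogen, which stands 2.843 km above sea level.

Pratt balance: ρ_ref D = ρ (D + h).
ρ = ρ_ref D/(D + h) = 2864 × 82.75 km/(82.75 km + 2.843 km) = 2770 kg/m³.

2770 kg/m³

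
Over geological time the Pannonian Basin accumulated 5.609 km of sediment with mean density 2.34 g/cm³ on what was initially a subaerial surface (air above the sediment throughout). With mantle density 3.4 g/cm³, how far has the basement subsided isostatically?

Subaerial load: s = t ρ_sed / ρ_m = 5.609 km × 2.34/3.4 = 3.86 km.

3.86 km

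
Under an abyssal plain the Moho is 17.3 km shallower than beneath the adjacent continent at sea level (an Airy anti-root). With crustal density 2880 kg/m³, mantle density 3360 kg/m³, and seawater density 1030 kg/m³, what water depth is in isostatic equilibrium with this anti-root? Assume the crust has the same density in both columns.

4.49 km

Replacing a thickness d of crust by seawater at the top must be balanced by replacing crust with mantle at the base: d (ρ_c − ρ_w) = a (ρ_m − ρ_c).
d = a (ρ_m − ρ_c)/(ρ_c − ρ_w) = 17.3 km × 480/1850 = 4.49 km.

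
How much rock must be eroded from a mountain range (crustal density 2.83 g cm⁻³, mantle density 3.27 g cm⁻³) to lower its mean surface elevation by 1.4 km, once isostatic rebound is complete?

10.4 km

Net drop Δ = e − u = e − e ρ_c/ρ_m = e (ρ_m − ρ_c)/ρ_m.
e = Δ ρ_m/(ρ_m − ρ_c) = 1.4 km × 3.27/0.44 = 10.4 km.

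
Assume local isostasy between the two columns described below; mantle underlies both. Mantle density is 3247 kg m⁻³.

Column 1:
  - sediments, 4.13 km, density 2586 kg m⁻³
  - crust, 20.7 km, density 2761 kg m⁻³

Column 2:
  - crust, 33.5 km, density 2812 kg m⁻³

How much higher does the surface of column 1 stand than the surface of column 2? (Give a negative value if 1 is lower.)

For any compensation level in the mantle, the mantle terms cancel and isostasy reduces to e = (Σt_1 − Σt_2) − (Σ(ρt)_1 − Σ(ρt)_2) / ρ_m.
Σt_1 = 24.83 km; Σt_2 = 33.5 km; Σ(ρt)_1 = 67832.88; Σ(ρt)_2 = 94202 (in km·kg m⁻³).
e = (24.83 − 33.5) − (67832.88 − 94202) / 3247 = −0.549 km.

−0.549 km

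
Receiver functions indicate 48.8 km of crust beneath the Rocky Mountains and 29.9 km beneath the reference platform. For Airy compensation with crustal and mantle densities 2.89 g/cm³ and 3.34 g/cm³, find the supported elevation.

2.55 km

Excess crust Δ = 48.8 km − 29.9 km = 18.9 km, split between elevation h and root r with h + r = Δ.
Airy balance ρ_c h = (ρ_m − ρ_c) r gives r = h ρ_c/(ρ_m − ρ_c), so h (1 + ρ_c/(ρ_m − ρ_c)) = Δ, i.e. h = Δ (ρ_m − ρ_c)/ρ_m.
h = 18.9 km × 0.45/3.34 = 2.55 km.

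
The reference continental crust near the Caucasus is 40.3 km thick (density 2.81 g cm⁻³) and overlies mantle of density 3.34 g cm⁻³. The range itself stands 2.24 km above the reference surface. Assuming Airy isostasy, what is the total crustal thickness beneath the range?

54.4 km

Root depth r = h ρ_c / (ρ_m − ρ_c) = 2.24 km × 2.81 / 0.53 = 11.88 km.
Total thickness = T + h + r = 40.3 km + 2.24 km + 11.88 km = 54.4 km.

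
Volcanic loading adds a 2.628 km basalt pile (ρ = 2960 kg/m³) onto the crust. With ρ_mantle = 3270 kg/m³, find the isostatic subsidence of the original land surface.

Subaerial loading: s = t ρ_load / ρ_m.
s = 2.628 km × 2960/3270 = 2.38 km.

2.38 km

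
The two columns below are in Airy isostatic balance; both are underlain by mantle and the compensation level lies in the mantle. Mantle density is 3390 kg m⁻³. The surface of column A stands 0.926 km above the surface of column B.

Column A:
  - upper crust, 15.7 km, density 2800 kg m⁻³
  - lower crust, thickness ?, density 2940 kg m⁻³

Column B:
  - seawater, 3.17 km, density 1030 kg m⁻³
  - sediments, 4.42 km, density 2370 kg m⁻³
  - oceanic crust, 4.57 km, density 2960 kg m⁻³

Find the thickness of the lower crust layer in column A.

Take the compensation level at the base of the deeper column (depth z_c below the surface of column A) and equate Σ ρ_i t_i down to z_c; mantle fills any gap and the z_c terms cancel.
Column A: 15.7×2800 + x×2940 + (z_c − 15.7 − x)×3390
Column B: 0.926×0 + 3.17×1030 + 4.42×2370 + 4.57×2960 + (z_c − 0.926 − 12.16)×3390
The z_c×3390 term appears on both sides and cancels. Collect the known terms of each column as K = Σ(ρt)_known − 3390 × (depth of known layers): K_A = 43960 − 3390×15.7 = −9263; K_B = 27267.7 − 3390×(0.926 + 12.16) = −17093.84.
Balance: K_A − x×(3390 − 2940) = K_B, so x = (K_A − K_B)/(3390 − 2940) = 7830.84/450 = 17.4 km.

17.4 km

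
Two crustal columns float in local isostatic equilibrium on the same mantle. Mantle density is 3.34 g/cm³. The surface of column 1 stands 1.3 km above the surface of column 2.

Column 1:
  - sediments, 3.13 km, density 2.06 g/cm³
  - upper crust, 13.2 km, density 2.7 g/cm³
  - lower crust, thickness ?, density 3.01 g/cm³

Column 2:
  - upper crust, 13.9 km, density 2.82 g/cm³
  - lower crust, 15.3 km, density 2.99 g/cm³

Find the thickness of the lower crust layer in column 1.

Take the compensation level at the base of the deeper column (depth z_c below the surface of column 1) and equate Σ ρ_i t_i down to z_c; mantle fills any gap and the z_c terms cancel.
Column 1: 3.13×2.06 + 13.2×2.7 + x×3.01 + (z_c − 16.33 − x)×3.34
Column 2: 1.3×0 + 13.9×2.82 + 15.3×2.99 + (z_c − 1.3 − 29.2)×3.34
The z_c×3.34 term appears on both sides and cancels. Collect the known terms of each column as K = Σ(ρt)_known − 3.34 × (depth of known layers): K_1 = 42.0878 − 3.34×16.33 = −12.4544; K_2 = 84.945 − 3.34×(1.3 + 29.2) = −16.925.
Balance: K_1 − x×(3.34 − 3.01) = K_2, so x = (K_1 − K_2)/(3.34 − 3.01) = 4.4706/0.33 = 13.5 km.

13.5 km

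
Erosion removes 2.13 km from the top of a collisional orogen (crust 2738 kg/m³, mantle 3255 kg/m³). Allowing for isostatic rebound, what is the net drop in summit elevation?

Rebound u = e ρ_c/ρ_m = 2.13 km × 2738/3255 = 1.792 km.
Net surface drop = e − u = 2.13 km − 1.792 km = e (ρ_m − ρ_c)/ρ_m = 0.338 km.

0.338 km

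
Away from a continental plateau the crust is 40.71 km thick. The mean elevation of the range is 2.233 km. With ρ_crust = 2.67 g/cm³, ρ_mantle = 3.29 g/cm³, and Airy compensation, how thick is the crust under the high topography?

52.6 km

Root depth r = h ρ_c / (ρ_m − ρ_c) = 2.233 km × 2.67 / 0.62 = 9.616 km.
Total thickness = T + h + r = 40.71 km + 2.233 km + 9.616 km = 52.6 km.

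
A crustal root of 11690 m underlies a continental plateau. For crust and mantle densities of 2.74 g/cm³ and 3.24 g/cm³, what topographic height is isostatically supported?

2130 m

In Airy isostatic equilibrium: ρ_c h = (ρ_m − ρ_c) r.
h = r (ρ_m − ρ_c) / ρ_c = 11690 m × (3.24 − 2.74) / 2.74 = 2130 m.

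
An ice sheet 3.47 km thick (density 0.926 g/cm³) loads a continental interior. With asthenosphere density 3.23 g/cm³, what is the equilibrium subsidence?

By Archimedes' principle applied to the lithosphere: the ice load ρ_ice t is balanced by mantle displaced below, ρ_m s.
s = t ρ_ice / ρ_m = 3.47 km × 0.926/3.23 = 0.995 km.

0.995 km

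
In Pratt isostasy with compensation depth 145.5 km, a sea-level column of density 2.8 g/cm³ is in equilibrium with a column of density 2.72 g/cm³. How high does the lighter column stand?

ρ_ref D = ρ (D + h) → h = D (ρ_ref − ρ)/ρ.
h = 145.5 km × (2.8 − 2.72)/2.72 = 4.28 km.

4.28 km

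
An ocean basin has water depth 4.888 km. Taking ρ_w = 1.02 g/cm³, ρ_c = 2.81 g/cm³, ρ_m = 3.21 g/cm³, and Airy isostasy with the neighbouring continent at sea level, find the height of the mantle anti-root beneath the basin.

21.9 km

In Airy isostatic equilibrium: replacing crust with seawater at the top is compensated by replacing crust with mantle at the base: d (ρ_c − ρ_w) = a (ρ_m − ρ_c).
a = d (ρ_c − ρ_w)/(ρ_m − ρ_c) = 4.888 km × 1.79/0.4 = 21.9 km.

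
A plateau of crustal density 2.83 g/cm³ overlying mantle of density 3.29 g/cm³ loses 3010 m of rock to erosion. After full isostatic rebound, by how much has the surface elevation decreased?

Rebound u = e ρ_c/ρ_m = 3010 m × 2.83/3.29 = 2589 m.
Net surface drop = e − u = 3010 m − 2589 m = e (ρ_m − ρ_c)/ρ_m = 421 m.

421 m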